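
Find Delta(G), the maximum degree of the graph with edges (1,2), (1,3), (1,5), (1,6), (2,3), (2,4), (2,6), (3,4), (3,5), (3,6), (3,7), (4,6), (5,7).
6 (attained at vertex 3)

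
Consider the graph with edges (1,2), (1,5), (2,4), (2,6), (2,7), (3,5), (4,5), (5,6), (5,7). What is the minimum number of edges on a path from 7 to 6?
2 (path: 7 -> 5 -> 6, 2 edges)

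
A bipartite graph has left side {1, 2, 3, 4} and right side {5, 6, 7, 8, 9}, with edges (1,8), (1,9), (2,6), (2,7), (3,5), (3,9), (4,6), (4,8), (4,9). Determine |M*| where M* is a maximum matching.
4 (matching: (1,8), (2,7), (3,9), (4,6); upper bound min(|L|,|R|) = min(4,5) = 4)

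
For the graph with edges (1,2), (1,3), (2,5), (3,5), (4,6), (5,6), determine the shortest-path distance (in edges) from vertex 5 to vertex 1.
2 (path: 5 -> 2 -> 1, 2 edges)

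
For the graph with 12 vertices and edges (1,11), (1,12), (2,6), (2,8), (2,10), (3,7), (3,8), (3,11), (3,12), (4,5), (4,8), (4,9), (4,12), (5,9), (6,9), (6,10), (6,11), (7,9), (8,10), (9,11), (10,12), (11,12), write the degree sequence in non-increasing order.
[5, 5, 5, 4, 4, 4, 4, 4, 3, 2, 2, 2] (degrees: deg(1)=2, deg(2)=3, deg(3)=4, deg(4)=4, deg(5)=2, deg(6)=4, deg(7)=2, deg(8)=4, deg(9)=5, deg(10)=4, deg(11)=5, deg(12)=5)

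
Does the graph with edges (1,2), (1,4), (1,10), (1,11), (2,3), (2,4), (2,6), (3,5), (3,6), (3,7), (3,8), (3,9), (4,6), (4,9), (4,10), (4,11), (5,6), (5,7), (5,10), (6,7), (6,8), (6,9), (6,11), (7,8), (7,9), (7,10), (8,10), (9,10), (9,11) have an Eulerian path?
Yes — and in fact it has an Eulerian circuit (the graph is connected and all 11 vertices have even degree)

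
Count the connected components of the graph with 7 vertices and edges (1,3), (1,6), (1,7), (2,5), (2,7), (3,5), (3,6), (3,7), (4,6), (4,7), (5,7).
1 (components: {1, 2, 3, 4, 5, 6, 7})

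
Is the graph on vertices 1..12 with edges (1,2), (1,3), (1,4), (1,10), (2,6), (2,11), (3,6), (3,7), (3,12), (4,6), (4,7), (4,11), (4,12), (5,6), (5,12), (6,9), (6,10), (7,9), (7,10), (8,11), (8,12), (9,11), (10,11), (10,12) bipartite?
Yes. Partition: {1, 6, 7, 11, 12}, {2, 3, 4, 5, 8, 9, 10}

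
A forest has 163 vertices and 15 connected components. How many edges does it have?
148 (Each of the 15 component trees on V_i vertices has V_i - 1 edges; summing gives V - C = 163 - 15 = 148)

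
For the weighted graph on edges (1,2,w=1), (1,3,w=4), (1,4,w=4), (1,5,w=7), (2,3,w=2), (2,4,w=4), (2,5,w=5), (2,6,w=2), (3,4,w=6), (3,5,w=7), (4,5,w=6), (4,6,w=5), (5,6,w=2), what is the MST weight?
11 (MST edges: (1,2,w=1), (1,4,w=4), (2,3,w=2), (2,6,w=2), (5,6,w=2); sum of weights 1 + 4 + 2 + 2 + 2 = 11)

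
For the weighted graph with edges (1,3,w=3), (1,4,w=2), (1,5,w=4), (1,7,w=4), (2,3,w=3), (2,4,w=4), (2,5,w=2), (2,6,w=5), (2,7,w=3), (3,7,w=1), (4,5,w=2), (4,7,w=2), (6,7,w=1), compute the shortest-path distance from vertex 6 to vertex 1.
5 (path: 6 -> 7 -> 1; weights 1 + 4 = 5)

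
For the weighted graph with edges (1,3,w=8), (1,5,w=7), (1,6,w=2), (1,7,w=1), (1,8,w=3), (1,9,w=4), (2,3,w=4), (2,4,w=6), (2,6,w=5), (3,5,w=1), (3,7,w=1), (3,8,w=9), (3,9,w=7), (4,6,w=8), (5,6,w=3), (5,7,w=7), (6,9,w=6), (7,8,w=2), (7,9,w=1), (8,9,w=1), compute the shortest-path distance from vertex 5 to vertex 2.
5 (path: 5 -> 3 -> 2; weights 1 + 4 = 5)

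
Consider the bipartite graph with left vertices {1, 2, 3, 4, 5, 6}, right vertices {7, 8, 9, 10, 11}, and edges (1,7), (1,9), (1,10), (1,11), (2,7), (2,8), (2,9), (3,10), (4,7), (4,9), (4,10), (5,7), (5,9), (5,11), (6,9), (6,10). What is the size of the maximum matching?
5 (matching: (1,11), (2,8), (3,10), (4,9), (5,7); upper bound min(|L|,|R|) = min(6,5) = 5)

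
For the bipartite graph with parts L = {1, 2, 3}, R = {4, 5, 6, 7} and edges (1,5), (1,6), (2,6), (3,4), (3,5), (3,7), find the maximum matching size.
3 (matching: (1,5), (2,6), (3,7); upper bound min(|L|,|R|) = min(3,4) = 3)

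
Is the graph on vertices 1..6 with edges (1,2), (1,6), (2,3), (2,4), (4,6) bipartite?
Yes. Partition: {1, 3, 4, 5}, {2, 6}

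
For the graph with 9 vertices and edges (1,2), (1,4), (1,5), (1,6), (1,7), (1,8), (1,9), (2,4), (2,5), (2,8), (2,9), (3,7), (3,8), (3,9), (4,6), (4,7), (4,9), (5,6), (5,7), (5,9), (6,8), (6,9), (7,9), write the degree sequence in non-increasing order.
[7, 7, 5, 5, 5, 5, 5, 4, 3] (degrees: deg(1)=7, deg(2)=5, deg(3)=3, deg(4)=5, deg(5)=5, deg(6)=5, deg(7)=5, deg(8)=4, deg(9)=7)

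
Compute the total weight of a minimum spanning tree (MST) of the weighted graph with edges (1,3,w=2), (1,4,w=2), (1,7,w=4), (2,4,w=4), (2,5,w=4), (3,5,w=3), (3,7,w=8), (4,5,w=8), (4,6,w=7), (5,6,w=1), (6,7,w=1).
13 (MST edges: (1,3,w=2), (1,4,w=2), (2,4,w=4), (3,5,w=3), (5,6,w=1), (6,7,w=1); sum of weights 2 + 2 + 4 + 3 + 1 + 1 = 13)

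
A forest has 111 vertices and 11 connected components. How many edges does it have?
100 (Each of the 11 component trees on V_i vertices has V_i - 1 edges; summing gives V - C = 111 - 11 = 100)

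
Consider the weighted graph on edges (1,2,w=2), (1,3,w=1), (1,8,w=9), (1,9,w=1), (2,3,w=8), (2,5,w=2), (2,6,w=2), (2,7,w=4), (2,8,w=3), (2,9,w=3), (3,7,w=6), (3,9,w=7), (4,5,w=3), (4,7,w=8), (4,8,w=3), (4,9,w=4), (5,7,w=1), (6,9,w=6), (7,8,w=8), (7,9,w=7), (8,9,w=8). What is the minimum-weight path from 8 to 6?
5 (path: 8 -> 2 -> 6; weights 3 + 2 = 5)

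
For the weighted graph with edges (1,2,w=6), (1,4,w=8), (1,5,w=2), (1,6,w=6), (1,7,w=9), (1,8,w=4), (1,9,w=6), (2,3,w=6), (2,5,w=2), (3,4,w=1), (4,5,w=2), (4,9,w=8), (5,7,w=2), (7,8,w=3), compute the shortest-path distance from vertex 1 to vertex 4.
4 (path: 1 -> 5 -> 4; weights 2 + 2 = 4)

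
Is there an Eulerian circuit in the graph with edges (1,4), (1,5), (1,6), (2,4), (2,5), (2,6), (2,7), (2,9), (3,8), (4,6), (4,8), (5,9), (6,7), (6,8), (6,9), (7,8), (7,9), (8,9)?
No (6 vertices have odd degree: {1, 2, 3, 5, 8, 9}; Eulerian circuit requires 0)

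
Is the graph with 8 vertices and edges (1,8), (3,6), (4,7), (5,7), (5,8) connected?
No, it has 3 components: {1, 4, 5, 7, 8}, {2}, {3, 6}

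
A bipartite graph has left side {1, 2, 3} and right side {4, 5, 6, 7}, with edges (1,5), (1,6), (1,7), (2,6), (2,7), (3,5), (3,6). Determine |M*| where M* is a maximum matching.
3 (matching: (1,7), (2,6), (3,5); upper bound min(|L|,|R|) = min(3,4) = 3)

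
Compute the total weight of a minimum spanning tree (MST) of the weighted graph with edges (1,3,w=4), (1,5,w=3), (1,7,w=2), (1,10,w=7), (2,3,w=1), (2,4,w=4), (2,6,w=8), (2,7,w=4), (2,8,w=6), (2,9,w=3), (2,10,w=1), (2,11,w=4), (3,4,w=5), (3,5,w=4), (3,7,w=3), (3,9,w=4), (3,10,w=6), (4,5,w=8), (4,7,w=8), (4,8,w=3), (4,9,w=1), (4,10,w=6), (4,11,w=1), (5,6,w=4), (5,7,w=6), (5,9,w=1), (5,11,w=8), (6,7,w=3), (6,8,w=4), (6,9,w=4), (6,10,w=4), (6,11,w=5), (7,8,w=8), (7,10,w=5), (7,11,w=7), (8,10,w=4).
19 (MST edges: (1,5,w=3), (1,7,w=2), (2,3,w=1), (2,9,w=3), (2,10,w=1), (4,8,w=3), (4,9,w=1), (4,11,w=1), (5,9,w=1), (6,7,w=3); sum of weights 3 + 2 + 1 + 3 + 1 + 3 + 1 + 1 + 1 + 3 = 19)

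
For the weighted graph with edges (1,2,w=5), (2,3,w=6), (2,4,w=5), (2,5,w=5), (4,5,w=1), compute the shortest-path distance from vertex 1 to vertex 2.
5 (path: 1 -> 2; weights 5 = 5)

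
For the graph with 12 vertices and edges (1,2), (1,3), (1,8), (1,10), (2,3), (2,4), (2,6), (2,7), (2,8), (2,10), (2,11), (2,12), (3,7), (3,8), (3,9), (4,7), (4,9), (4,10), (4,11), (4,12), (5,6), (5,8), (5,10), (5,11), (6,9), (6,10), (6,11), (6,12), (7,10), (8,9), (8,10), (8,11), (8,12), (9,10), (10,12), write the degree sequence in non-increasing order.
[9, 9, 8, 6, 6, 5, 5, 5, 5, 4, 4, 4] (degrees: deg(1)=4, deg(2)=9, deg(3)=5, deg(4)=6, deg(5)=4, deg(6)=6, deg(7)=4, deg(8)=8, deg(9)=5, deg(10)=9, deg(11)=5, deg(12)=5)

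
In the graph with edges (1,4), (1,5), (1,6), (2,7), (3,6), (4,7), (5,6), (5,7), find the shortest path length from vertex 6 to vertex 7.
2 (path: 6 -> 5 -> 7, 2 edges)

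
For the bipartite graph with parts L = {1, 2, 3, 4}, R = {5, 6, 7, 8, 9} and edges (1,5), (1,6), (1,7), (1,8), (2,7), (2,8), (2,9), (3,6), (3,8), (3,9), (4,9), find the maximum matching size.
4 (matching: (1,8), (2,7), (3,6), (4,9); upper bound min(|L|,|R|) = min(4,5) = 4)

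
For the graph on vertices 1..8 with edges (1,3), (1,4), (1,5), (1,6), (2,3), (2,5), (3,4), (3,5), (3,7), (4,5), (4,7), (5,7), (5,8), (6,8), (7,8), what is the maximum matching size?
4 (matching: (1,6), (2,3), (4,7), (5,8); upper bound floor(n/2) = floor(8/2) = 4)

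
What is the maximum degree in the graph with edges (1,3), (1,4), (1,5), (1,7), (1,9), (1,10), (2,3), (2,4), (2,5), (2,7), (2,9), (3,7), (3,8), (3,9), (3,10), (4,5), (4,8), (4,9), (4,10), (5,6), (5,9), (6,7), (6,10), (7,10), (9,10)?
6 (attained at vertices 1, 3, 4, 9, 10)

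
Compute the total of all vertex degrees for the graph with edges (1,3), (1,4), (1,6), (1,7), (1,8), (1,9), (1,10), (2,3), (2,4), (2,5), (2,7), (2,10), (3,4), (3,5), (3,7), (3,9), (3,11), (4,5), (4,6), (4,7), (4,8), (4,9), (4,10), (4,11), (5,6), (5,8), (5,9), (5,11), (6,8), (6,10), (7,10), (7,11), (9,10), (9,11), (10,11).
70 (handshake: sum of degrees = 2|E| = 2 x 35 = 70)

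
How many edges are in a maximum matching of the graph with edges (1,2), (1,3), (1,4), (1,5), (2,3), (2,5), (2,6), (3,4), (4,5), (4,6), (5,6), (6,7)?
3 (matching: (1,5), (3,4), (6,7); upper bound floor(n/2) = floor(7/2) = 3)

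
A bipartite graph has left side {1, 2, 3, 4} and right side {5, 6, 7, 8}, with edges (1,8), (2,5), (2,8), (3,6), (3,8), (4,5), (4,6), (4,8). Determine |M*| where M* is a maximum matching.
3 (matching: (1,8), (2,5), (3,6); upper bound min(|L|,|R|) = min(4,4) = 4)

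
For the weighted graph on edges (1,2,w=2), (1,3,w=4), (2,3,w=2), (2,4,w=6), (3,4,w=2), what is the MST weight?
6 (MST edges: (1,2,w=2), (2,3,w=2), (3,4,w=2); sum of weights 2 + 2 + 2 = 6)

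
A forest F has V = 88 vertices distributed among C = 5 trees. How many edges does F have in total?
83 (Each of the 5 component trees on V_i vertices has V_i - 1 edges; summing gives V - C = 88 - 5 = 83)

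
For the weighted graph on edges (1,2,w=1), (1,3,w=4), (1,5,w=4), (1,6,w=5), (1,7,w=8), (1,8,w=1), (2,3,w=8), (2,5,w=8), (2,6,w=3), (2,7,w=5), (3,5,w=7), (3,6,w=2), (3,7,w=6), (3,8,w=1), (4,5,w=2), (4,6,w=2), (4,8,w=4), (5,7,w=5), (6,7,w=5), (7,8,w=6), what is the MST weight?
14 (MST edges: (1,2,w=1), (1,8,w=1), (2,7,w=5), (3,6,w=2), (3,8,w=1), (4,5,w=2), (4,6,w=2); sum of weights 1 + 1 + 5 + 2 + 1 + 2 + 2 = 14)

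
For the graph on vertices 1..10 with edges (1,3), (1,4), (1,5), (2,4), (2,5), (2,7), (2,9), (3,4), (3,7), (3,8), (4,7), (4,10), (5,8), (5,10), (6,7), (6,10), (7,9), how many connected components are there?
1 (components: {1, 2, 3, 4, 5, 6, 7, 8, 9, 10})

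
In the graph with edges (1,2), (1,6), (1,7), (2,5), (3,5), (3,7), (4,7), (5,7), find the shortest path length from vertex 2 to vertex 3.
2 (path: 2 -> 5 -> 3, 2 edges)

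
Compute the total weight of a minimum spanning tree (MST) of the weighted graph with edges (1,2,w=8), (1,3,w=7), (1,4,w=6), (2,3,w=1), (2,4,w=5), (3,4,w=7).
12 (MST edges: (1,4,w=6), (2,3,w=1), (2,4,w=5); sum of weights 6 + 1 + 5 = 12)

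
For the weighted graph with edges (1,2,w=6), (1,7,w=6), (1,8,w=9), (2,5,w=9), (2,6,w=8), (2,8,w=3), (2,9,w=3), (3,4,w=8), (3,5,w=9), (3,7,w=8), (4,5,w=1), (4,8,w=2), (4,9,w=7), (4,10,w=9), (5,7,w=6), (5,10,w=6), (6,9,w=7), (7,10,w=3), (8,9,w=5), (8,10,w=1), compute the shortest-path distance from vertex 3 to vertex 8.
10 (path: 3 -> 4 -> 8; weights 8 + 2 = 10)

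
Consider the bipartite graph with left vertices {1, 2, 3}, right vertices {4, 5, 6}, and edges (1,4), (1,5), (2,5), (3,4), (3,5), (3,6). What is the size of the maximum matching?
3 (matching: (1,4), (2,5), (3,6); upper bound min(|L|,|R|) = min(3,3) = 3)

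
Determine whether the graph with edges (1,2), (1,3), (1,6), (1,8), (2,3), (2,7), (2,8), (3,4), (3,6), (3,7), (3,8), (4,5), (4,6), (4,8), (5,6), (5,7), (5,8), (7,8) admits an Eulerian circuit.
Yes (the graph is connected and all 8 vertices have even degree)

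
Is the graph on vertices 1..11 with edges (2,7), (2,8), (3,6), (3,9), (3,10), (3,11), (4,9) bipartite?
Yes. Partition: {1, 2, 3, 4, 5}, {6, 7, 8, 9, 10, 11}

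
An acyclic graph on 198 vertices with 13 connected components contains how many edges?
185 (Each of the 13 component trees on V_i vertices has V_i - 1 edges; summing gives V - C = 198 - 13 = 185)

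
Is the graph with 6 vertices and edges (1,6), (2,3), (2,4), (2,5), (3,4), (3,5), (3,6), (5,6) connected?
Yes (BFS from 1 visits [1, 6, 3, 5, 2, 4] — all 6 vertices reached)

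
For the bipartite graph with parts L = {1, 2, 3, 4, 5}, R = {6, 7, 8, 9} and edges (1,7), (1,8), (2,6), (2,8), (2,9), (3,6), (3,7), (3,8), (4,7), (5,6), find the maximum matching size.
4 (matching: (1,8), (2,9), (3,7), (5,6); upper bound min(|L|,|R|) = min(5,4) = 4)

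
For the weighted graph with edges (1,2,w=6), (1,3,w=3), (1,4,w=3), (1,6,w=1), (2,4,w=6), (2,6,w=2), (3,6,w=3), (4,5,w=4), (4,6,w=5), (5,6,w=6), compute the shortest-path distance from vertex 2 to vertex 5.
8 (path: 2 -> 6 -> 5; weights 2 + 6 = 8)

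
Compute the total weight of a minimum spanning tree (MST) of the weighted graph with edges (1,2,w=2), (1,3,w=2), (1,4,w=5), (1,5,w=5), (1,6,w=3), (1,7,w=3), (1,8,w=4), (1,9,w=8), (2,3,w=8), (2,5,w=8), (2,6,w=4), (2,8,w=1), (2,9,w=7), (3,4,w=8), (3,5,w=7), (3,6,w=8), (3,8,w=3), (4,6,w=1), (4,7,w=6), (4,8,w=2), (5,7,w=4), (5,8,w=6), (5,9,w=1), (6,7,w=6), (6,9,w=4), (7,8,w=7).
16 (MST edges: (1,2,w=2), (1,3,w=2), (1,7,w=3), (2,8,w=1), (4,6,w=1), (4,8,w=2), (5,7,w=4), (5,9,w=1); sum of weights 2 + 2 + 3 + 1 + 1 + 2 + 4 + 1 = 16)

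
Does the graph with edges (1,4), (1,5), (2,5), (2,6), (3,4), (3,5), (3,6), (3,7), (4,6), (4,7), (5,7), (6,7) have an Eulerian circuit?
Yes (the graph is connected and all 7 vertices have even degree)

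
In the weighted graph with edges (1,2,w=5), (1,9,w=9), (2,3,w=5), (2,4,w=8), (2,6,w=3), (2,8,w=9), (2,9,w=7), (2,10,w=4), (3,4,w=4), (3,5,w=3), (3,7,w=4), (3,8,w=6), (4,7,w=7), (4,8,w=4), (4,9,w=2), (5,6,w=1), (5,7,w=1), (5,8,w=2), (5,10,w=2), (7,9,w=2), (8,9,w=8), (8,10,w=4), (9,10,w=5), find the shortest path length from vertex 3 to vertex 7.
4 (path: 3 -> 7; weights 4 = 4)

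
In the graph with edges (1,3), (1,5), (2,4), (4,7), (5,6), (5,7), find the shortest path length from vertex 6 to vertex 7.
2 (path: 6 -> 5 -> 7, 2 edges)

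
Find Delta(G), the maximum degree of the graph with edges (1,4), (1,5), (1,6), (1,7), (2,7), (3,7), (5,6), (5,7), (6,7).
5 (attained at vertex 7)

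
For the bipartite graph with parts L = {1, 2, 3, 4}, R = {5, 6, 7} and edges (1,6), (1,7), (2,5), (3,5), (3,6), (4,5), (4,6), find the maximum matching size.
3 (matching: (1,7), (2,5), (3,6); upper bound min(|L|,|R|) = min(4,3) = 3)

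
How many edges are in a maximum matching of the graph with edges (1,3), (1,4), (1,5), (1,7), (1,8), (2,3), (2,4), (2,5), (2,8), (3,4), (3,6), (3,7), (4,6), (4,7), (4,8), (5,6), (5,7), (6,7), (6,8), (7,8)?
4 (matching: (1,3), (2,4), (5,7), (6,8); upper bound floor(n/2) = floor(8/2) = 4)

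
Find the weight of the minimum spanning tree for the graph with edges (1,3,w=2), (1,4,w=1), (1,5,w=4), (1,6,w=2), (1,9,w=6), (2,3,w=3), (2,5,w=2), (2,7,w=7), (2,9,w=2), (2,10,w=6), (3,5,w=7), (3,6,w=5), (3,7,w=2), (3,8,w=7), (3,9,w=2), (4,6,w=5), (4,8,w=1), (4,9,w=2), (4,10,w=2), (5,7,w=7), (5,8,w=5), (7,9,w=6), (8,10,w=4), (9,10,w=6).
16 (MST edges: (1,3,w=2), (1,4,w=1), (1,6,w=2), (2,5,w=2), (2,9,w=2), (3,7,w=2), (3,9,w=2), (4,8,w=1), (4,10,w=2); sum of weights 2 + 1 + 2 + 2 + 2 + 2 + 2 + 1 + 2 = 16)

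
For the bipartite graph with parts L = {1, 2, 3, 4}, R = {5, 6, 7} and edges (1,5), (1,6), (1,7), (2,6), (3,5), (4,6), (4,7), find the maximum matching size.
3 (matching: (1,7), (2,6), (3,5); upper bound min(|L|,|R|) = min(4,3) = 3)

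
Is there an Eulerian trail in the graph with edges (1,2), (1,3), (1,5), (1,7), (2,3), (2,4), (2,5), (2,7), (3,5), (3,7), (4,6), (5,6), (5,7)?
Yes (the graph is connected and exactly 2 vertices have odd degree: {2, 5}; any Eulerian path must start and end at those)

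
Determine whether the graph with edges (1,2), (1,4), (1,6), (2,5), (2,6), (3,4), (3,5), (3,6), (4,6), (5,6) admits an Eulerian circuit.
No (6 vertices have odd degree: {1, 2, 3, 4, 5, 6}; Eulerian circuit requires 0)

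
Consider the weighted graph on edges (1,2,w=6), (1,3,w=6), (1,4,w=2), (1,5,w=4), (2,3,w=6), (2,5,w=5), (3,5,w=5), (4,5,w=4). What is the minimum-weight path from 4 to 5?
4 (path: 4 -> 5; weights 4 = 4)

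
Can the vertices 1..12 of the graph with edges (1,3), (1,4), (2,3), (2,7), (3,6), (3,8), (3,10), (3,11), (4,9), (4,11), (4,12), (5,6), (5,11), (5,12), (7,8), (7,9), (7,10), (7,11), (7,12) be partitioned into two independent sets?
Yes. Partition: {1, 2, 6, 8, 9, 10, 11, 12}, {3, 4, 5, 7}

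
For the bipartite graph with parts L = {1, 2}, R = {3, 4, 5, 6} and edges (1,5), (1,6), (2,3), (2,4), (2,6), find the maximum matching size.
2 (matching: (1,5), (2,6); upper bound min(|L|,|R|) = min(2,4) = 2)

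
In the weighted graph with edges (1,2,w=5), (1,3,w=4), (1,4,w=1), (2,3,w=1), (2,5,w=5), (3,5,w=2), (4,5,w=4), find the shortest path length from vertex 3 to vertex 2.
1 (path: 3 -> 2; weights 1 = 1)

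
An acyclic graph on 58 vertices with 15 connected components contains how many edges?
43 (Each of the 15 component trees on V_i vertices has V_i - 1 edges; summing gives V - C = 58 - 15 = 43)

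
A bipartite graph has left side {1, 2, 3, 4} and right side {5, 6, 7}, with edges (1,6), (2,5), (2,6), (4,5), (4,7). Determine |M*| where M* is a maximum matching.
3 (matching: (1,6), (2,5), (4,7); upper bound min(|L|,|R|) = min(4,3) = 3)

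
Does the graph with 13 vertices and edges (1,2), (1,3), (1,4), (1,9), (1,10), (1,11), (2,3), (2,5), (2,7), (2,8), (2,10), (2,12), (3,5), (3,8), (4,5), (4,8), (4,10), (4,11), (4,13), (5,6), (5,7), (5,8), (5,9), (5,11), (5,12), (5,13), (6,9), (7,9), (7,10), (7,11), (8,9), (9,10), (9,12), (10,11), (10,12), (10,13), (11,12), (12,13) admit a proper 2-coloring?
No (odd cycle of length 3: 4 -> 1 -> 11 -> 4)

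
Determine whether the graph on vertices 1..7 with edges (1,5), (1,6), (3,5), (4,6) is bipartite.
Yes. Partition: {1, 2, 3, 4, 7}, {5, 6}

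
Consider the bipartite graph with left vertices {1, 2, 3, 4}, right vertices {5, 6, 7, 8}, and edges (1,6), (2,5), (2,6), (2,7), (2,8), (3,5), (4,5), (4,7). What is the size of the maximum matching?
4 (matching: (1,6), (2,8), (3,5), (4,7); upper bound min(|L|,|R|) = min(4,4) = 4)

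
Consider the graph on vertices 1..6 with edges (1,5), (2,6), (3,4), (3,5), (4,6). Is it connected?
Yes (BFS from 1 visits [1, 5, 3, 4, 6, 2] — all 6 vertices reached)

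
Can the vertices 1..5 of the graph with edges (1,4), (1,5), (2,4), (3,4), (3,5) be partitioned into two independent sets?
Yes. Partition: {1, 2, 3}, {4, 5}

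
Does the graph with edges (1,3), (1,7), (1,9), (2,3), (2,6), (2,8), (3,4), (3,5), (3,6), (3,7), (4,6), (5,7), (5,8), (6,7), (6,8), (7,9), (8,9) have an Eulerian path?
No (6 vertices have odd degree: {1, 2, 5, 6, 7, 9}; Eulerian path requires 0 or 2)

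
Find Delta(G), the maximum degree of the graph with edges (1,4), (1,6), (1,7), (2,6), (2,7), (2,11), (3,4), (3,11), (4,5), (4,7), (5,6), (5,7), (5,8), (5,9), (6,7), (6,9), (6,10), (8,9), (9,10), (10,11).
6 (attained at vertex 6)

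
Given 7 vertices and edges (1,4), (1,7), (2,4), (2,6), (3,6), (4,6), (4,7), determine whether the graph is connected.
No, it has 2 components: {1, 2, 3, 4, 6, 7}, {5}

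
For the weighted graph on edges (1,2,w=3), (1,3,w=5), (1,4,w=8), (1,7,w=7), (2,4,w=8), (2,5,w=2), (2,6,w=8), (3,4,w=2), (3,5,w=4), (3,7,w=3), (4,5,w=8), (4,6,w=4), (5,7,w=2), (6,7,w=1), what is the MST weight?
13 (MST edges: (1,2,w=3), (2,5,w=2), (3,4,w=2), (3,7,w=3), (5,7,w=2), (6,7,w=1); sum of weights 3 + 2 + 2 + 3 + 2 + 1 = 13)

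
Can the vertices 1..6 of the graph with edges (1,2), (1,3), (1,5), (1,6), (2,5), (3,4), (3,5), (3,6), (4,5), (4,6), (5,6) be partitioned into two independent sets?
No (odd cycle of length 3: 3 -> 1 -> 5 -> 3)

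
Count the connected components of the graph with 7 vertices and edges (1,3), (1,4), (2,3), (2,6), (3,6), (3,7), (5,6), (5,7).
1 (components: {1, 2, 3, 4, 5, 6, 7})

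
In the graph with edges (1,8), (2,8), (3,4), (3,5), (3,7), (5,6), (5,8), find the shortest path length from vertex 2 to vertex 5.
2 (path: 2 -> 8 -> 5, 2 edges)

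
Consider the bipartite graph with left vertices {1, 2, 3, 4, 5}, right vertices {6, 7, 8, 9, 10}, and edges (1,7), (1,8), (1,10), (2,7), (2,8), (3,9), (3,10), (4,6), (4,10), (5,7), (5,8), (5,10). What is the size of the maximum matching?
5 (matching: (1,10), (2,8), (3,9), (4,6), (5,7); upper bound min(|L|,|R|) = min(5,5) = 5)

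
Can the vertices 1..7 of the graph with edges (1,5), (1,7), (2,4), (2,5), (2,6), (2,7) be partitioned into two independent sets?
Yes. Partition: {1, 2, 3}, {4, 5, 6, 7}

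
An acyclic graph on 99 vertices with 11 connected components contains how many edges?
88 (Each of the 11 component trees on V_i vertices has V_i - 1 edges; summing gives V - C = 99 - 11 = 88)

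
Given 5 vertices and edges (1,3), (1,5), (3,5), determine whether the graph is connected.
No, it has 3 components: {1, 3, 5}, {2}, {4}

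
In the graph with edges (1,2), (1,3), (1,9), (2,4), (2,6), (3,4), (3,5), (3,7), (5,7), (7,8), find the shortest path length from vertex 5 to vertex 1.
2 (path: 5 -> 3 -> 1, 2 edges)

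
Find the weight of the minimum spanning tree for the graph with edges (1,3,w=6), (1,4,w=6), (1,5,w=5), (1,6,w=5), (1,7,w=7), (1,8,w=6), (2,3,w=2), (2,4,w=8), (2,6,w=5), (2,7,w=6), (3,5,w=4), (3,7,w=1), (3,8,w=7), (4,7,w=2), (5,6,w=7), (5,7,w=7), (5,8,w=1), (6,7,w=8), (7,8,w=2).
18 (MST edges: (1,5,w=5), (1,6,w=5), (2,3,w=2), (3,7,w=1), (4,7,w=2), (5,8,w=1), (7,8,w=2); sum of weights 5 + 5 + 2 + 1 + 2 + 1 + 2 = 18)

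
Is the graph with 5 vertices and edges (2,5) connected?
No, it has 4 components: {1}, {2, 5}, {3}, {4}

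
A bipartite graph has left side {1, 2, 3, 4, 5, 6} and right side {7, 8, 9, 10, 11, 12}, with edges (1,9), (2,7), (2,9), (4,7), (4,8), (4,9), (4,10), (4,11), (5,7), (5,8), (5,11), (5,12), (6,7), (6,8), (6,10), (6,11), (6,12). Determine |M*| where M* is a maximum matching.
5 (matching: (1,9), (2,7), (4,11), (5,12), (6,10); upper bound min(|L|,|R|) = min(6,6) = 6)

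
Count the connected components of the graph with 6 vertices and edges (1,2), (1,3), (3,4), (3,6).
2 (components: {1, 2, 3, 4, 6}, {5})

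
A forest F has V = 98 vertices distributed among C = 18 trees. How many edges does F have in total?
80 (Each of the 18 component trees on V_i vertices has V_i - 1 edges; summing gives V - C = 98 - 18 = 80)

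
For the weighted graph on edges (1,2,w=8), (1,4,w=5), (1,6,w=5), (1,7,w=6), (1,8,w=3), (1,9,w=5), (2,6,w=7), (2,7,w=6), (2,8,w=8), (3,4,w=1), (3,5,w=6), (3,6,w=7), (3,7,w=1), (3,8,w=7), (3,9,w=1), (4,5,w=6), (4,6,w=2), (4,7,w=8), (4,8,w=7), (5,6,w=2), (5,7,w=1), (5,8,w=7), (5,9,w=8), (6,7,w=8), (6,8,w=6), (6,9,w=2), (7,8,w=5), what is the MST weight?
20 (MST edges: (1,4,w=5), (1,8,w=3), (2,7,w=6), (3,4,w=1), (3,7,w=1), (3,9,w=1), (4,6,w=2), (5,7,w=1); sum of weights 5 + 3 + 6 + 1 + 1 + 1 + 2 + 1 = 20)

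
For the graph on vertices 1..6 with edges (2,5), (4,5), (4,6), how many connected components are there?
3 (components: {1}, {2, 4, 5, 6}, {3})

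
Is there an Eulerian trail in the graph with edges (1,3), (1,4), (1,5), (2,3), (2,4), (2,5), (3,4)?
No (4 vertices have odd degree: {1, 2, 3, 4}; Eulerian path requires 0 or 2)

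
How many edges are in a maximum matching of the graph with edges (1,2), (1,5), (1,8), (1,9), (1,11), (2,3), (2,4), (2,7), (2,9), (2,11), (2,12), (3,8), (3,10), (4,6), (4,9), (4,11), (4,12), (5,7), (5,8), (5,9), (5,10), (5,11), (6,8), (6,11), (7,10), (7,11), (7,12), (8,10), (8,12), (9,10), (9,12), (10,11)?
6 (matching: (1,8), (2,3), (4,12), (5,7), (6,11), (9,10); upper bound floor(n/2) = floor(12/2) = 6)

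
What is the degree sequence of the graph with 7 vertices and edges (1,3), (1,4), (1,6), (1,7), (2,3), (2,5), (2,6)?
[4, 3, 2, 2, 1, 1, 1] (degrees: deg(1)=4, deg(2)=3, deg(3)=2, deg(4)=1, deg(5)=1, deg(6)=2, deg(7)=1)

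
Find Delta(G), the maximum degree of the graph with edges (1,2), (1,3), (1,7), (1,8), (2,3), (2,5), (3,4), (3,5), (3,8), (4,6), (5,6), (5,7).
5 (attained at vertex 3)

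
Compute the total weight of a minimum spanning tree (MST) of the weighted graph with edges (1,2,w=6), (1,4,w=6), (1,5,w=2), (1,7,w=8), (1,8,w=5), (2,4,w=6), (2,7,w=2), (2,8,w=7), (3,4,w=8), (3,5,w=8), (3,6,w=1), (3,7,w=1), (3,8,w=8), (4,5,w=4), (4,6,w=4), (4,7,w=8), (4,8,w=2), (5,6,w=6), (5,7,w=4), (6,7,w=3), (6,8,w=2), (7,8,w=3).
14 (MST edges: (1,5,w=2), (2,7,w=2), (3,6,w=1), (3,7,w=1), (4,5,w=4), (4,8,w=2), (6,8,w=2); sum of weights 2 + 2 + 1 + 1 + 4 + 2 + 2 = 14)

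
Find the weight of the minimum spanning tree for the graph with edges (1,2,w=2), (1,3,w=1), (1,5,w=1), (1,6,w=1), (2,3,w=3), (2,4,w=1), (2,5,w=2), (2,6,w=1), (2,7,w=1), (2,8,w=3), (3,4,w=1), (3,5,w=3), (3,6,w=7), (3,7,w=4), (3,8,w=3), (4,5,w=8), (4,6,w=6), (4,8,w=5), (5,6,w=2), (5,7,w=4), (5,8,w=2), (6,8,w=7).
8 (MST edges: (1,3,w=1), (1,5,w=1), (1,6,w=1), (2,4,w=1), (2,6,w=1), (2,7,w=1), (5,8,w=2); sum of weights 1 + 1 + 1 + 1 + 1 + 1 + 2 = 8)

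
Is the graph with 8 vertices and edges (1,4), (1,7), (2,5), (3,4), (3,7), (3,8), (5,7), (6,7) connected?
Yes (BFS from 1 visits [1, 4, 7, 3, 5, 6, 8, 2] — all 8 vertices reached)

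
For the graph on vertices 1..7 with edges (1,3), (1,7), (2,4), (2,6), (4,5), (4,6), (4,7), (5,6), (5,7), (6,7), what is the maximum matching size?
3 (matching: (1,7), (2,6), (4,5); upper bound floor(n/2) = floor(7/2) = 3)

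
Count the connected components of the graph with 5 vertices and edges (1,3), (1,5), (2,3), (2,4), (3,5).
1 (components: {1, 2, 3, 4, 5})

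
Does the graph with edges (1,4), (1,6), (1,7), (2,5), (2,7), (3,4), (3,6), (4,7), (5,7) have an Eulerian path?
Yes (the graph is connected and exactly 2 vertices have odd degree: {1, 4}; any Eulerian path must start and end at those)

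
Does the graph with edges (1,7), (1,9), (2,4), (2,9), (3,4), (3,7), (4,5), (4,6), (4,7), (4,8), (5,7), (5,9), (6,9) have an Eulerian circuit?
No (2 vertices have odd degree: {5, 8}; Eulerian circuit requires 0)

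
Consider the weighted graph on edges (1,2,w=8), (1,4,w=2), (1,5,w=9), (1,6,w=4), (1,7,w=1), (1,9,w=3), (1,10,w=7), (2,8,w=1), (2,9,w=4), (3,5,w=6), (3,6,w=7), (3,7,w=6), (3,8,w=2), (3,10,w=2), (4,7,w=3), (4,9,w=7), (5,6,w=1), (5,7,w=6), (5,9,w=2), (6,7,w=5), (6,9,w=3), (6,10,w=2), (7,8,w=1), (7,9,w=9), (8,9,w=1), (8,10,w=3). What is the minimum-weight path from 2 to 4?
5 (path: 2 -> 8 -> 7 -> 4; weights 1 + 1 + 3 = 5)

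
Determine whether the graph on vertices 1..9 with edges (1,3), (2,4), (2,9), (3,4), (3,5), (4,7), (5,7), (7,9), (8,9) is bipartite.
Yes. Partition: {1, 4, 5, 6, 9}, {2, 3, 7, 8}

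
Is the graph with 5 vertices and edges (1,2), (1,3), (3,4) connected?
No, it has 2 components: {1, 2, 3, 4}, {5}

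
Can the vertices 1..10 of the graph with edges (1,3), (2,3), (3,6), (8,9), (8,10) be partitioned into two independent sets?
Yes. Partition: {1, 2, 4, 5, 6, 7, 9, 10}, {3, 8}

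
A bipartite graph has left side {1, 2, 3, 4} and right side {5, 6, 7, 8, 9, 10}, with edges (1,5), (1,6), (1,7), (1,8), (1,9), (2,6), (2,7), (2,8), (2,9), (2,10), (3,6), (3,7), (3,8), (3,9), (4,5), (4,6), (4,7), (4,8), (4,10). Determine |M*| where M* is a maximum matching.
4 (matching: (1,9), (2,10), (3,8), (4,7); upper bound min(|L|,|R|) = min(4,6) = 4)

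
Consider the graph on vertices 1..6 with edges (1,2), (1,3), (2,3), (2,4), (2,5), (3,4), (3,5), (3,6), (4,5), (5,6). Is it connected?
Yes (BFS from 1 visits [1, 2, 3, 4, 5, 6] — all 6 vertices reached)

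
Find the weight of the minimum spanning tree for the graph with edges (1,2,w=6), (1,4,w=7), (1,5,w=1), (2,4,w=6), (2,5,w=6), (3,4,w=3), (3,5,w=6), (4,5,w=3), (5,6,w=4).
17 (MST edges: (1,2,w=6), (1,5,w=1), (3,4,w=3), (4,5,w=3), (5,6,w=4); sum of weights 6 + 1 + 3 + 3 + 4 = 17)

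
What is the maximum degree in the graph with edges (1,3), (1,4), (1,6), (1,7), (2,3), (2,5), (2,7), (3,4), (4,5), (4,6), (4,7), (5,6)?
5 (attained at vertex 4)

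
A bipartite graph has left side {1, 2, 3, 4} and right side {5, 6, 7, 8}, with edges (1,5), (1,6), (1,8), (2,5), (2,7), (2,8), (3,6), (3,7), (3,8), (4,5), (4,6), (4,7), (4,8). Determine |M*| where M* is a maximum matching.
4 (matching: (1,8), (2,7), (3,6), (4,5); upper bound min(|L|,|R|) = min(4,4) = 4)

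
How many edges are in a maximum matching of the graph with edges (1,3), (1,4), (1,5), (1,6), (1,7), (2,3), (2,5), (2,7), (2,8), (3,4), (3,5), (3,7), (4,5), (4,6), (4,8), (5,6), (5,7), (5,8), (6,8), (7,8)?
4 (matching: (1,7), (2,5), (3,4), (6,8); upper bound floor(n/2) = floor(8/2) = 4)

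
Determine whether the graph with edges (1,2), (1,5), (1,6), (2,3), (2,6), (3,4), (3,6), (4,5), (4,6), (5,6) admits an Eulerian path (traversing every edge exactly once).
No (6 vertices have odd degree: {1, 2, 3, 4, 5, 6}; Eulerian path requires 0 or 2)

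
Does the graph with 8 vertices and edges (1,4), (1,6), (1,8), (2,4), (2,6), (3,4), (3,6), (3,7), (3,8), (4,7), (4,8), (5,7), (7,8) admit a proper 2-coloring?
No (odd cycle of length 3: 8 -> 1 -> 4 -> 8)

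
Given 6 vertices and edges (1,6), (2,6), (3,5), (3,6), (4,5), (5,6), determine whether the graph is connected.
Yes (BFS from 1 visits [1, 6, 2, 3, 5, 4] — all 6 vertices reached)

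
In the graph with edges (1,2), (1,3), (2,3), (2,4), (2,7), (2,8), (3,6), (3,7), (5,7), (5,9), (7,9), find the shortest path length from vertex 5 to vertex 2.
2 (path: 5 -> 7 -> 2, 2 edges)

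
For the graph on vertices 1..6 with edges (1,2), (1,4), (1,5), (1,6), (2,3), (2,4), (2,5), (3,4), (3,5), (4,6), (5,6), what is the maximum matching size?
3 (matching: (1,5), (2,3), (4,6); upper bound floor(n/2) = floor(6/2) = 3)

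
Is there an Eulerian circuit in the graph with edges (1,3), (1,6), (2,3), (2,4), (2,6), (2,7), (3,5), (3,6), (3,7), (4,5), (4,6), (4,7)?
No (2 vertices have odd degree: {3, 7}; Eulerian circuit requires 0)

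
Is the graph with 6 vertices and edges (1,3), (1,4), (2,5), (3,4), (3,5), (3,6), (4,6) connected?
Yes (BFS from 1 visits [1, 3, 4, 5, 6, 2] — all 6 vertices reached)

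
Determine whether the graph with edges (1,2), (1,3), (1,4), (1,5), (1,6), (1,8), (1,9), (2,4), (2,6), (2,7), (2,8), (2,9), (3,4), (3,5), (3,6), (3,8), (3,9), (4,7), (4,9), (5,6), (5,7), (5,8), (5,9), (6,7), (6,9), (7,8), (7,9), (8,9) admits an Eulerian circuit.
No (2 vertices have odd degree: {1, 4}; Eulerian circuit requires 0)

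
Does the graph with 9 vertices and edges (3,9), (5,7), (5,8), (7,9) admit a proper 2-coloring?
Yes. Partition: {1, 2, 3, 4, 6, 7, 8}, {5, 9}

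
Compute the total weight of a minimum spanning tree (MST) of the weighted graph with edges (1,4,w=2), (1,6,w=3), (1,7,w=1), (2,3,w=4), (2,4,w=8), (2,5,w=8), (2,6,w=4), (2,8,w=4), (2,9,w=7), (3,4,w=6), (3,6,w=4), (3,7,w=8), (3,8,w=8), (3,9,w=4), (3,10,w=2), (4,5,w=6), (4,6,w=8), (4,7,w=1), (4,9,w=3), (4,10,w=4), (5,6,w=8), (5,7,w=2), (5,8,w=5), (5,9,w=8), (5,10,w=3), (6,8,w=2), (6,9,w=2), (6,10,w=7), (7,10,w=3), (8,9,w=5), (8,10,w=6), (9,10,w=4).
20 (MST edges: (1,6,w=3), (1,7,w=1), (2,3,w=4), (3,10,w=2), (4,7,w=1), (5,7,w=2), (5,10,w=3), (6,8,w=2), (6,9,w=2); sum of weights 3 + 1 + 4 + 2 + 1 + 2 + 3 + 2 + 2 = 20)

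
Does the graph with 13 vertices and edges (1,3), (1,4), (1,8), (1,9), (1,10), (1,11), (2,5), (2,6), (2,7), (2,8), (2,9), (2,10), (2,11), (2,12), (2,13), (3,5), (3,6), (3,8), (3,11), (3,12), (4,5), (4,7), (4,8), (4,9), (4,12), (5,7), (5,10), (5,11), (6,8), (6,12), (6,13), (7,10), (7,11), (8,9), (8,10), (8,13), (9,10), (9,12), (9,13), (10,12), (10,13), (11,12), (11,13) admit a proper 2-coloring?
No (odd cycle of length 3: 11 -> 1 -> 3 -> 11)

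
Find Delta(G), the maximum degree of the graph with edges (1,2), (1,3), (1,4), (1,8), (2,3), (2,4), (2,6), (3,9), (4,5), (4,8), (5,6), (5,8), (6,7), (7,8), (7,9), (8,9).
5 (attained at vertex 8)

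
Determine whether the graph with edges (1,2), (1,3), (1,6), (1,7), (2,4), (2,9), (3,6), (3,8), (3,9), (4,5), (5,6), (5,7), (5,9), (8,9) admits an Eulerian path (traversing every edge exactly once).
Yes (the graph is connected and exactly 2 vertices have odd degree: {2, 6}; any Eulerian path must start and end at those)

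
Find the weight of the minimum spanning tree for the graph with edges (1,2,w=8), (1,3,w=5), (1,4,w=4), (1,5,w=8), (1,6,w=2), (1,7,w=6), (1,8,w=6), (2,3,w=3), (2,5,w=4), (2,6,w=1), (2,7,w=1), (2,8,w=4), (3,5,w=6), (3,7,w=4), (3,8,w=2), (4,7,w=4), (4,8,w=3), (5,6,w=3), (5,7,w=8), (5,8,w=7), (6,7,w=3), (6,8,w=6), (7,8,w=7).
15 (MST edges: (1,6,w=2), (2,3,w=3), (2,6,w=1), (2,7,w=1), (3,8,w=2), (4,8,w=3), (5,6,w=3); sum of weights 2 + 3 + 1 + 1 + 2 + 3 + 3 = 15)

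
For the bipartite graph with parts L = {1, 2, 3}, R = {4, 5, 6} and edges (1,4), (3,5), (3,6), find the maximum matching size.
2 (matching: (1,4), (3,6); upper bound min(|L|,|R|) = min(3,3) = 3)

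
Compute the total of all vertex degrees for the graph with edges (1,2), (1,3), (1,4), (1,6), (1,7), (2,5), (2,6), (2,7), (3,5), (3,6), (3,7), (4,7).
24 (handshake: sum of degrees = 2|E| = 2 x 12 = 24)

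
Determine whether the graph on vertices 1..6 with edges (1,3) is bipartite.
Yes. Partition: {1, 2, 4, 5, 6}, {3}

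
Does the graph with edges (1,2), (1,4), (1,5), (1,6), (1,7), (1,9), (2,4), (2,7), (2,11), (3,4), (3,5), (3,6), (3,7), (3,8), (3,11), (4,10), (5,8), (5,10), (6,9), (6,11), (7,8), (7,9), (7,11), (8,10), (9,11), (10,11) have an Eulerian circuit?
Yes (the graph is connected and all 11 vertices have even degree)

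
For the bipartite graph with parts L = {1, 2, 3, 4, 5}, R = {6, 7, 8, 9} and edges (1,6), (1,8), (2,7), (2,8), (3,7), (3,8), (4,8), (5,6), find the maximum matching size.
3 (matching: (1,8), (2,7), (5,6); upper bound min(|L|,|R|) = min(5,4) = 4)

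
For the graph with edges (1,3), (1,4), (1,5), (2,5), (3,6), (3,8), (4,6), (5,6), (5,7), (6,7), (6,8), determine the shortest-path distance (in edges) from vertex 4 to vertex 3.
2 (path: 4 -> 1 -> 3, 2 edges)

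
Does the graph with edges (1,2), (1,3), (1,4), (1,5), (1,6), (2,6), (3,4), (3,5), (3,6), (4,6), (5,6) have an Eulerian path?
No (4 vertices have odd degree: {1, 4, 5, 6}; Eulerian path requires 0 or 2)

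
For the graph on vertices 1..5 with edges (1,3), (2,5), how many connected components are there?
3 (components: {1, 3}, {2, 5}, {4})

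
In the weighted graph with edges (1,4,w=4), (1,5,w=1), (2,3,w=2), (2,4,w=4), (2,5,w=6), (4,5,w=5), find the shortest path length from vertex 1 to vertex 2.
7 (path: 1 -> 5 -> 2; weights 1 + 6 = 7)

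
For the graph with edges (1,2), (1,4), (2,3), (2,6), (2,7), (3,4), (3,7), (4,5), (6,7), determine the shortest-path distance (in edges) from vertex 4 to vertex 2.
2 (path: 4 -> 1 -> 2, 2 edges)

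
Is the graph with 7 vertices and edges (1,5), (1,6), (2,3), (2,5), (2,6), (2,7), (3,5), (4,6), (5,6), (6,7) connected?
Yes (BFS from 1 visits [1, 5, 6, 2, 3, 4, 7] — all 7 vertices reached)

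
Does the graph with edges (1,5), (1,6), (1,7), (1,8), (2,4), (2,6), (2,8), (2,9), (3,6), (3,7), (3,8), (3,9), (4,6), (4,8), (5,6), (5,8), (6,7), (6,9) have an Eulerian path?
No (6 vertices have odd degree: {4, 5, 6, 7, 8, 9}; Eulerian path requires 0 or 2)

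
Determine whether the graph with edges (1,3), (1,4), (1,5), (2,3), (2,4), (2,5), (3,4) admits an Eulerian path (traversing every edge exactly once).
No (4 vertices have odd degree: {1, 2, 3, 4}; Eulerian path requires 0 or 2)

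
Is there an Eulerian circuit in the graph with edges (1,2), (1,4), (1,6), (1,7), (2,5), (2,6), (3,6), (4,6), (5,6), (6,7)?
No (2 vertices have odd degree: {2, 3}; Eulerian circuit requires 0)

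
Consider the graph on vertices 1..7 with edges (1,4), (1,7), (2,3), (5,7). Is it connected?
No, it has 3 components: {1, 4, 5, 7}, {2, 3}, {6}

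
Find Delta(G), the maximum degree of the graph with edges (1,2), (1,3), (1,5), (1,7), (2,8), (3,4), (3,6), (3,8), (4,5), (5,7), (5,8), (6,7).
4 (attained at vertices 1, 3, 5)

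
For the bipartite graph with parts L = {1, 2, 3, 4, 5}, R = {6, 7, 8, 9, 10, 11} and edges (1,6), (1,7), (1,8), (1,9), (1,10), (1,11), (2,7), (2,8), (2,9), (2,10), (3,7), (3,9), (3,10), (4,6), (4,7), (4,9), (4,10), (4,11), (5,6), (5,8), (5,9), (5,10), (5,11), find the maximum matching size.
5 (matching: (1,11), (2,10), (3,9), (4,7), (5,8); upper bound min(|L|,|R|) = min(5,6) = 5)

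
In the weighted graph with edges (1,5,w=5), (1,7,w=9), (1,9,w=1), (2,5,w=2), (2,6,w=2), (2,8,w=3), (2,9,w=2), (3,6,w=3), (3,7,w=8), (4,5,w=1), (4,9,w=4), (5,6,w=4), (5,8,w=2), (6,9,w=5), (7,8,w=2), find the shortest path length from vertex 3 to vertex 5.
7 (path: 3 -> 6 -> 5; weights 3 + 4 = 7)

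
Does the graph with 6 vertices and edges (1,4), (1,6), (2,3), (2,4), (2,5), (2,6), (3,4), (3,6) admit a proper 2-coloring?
No (odd cycle of length 3: 2 -> 6 -> 3 -> 2)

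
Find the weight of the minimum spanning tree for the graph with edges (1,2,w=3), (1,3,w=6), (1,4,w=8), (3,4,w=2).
11 (MST edges: (1,2,w=3), (1,3,w=6), (3,4,w=2); sum of weights 3 + 6 + 2 = 11)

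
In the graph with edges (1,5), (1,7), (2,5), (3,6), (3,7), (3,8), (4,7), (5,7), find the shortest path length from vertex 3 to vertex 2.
3 (path: 3 -> 7 -> 5 -> 2, 3 edges)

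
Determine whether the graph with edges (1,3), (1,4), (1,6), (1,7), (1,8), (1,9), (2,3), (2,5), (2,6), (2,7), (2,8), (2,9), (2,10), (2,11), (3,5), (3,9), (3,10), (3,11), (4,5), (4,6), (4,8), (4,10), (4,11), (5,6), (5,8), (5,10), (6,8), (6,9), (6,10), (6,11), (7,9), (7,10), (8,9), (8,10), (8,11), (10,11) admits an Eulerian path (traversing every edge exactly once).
Yes — and in fact it has an Eulerian circuit (the graph is connected and all 11 vertices have even degree)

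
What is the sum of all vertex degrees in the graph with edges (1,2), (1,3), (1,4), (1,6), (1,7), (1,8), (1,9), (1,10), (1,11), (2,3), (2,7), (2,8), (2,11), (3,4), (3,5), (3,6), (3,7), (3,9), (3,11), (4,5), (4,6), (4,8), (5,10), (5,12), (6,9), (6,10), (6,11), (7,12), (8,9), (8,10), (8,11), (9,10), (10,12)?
66 (handshake: sum of degrees = 2|E| = 2 x 33 = 66)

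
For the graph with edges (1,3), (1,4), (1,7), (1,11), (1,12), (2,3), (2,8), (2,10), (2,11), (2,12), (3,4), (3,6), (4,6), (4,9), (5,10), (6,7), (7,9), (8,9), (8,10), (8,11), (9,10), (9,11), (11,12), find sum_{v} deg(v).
46 (handshake: sum of degrees = 2|E| = 2 x 23 = 46)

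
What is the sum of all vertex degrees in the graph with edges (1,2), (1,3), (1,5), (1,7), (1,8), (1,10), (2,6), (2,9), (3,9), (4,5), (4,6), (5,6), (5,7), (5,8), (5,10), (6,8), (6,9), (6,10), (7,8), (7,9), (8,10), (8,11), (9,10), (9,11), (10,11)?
50 (handshake: sum of degrees = 2|E| = 2 x 25 = 50)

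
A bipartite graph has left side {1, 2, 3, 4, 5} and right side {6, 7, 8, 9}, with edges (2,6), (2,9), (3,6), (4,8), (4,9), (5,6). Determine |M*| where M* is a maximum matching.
3 (matching: (2,9), (3,6), (4,8); upper bound min(|L|,|R|) = min(5,4) = 4)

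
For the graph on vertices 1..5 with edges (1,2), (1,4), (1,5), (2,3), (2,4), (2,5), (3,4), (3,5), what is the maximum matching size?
2 (matching: (1,4), (2,5); upper bound floor(n/2) = floor(5/2) = 2)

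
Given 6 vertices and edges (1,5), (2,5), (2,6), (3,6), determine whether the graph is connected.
No, it has 2 components: {1, 2, 3, 5, 6}, {4}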